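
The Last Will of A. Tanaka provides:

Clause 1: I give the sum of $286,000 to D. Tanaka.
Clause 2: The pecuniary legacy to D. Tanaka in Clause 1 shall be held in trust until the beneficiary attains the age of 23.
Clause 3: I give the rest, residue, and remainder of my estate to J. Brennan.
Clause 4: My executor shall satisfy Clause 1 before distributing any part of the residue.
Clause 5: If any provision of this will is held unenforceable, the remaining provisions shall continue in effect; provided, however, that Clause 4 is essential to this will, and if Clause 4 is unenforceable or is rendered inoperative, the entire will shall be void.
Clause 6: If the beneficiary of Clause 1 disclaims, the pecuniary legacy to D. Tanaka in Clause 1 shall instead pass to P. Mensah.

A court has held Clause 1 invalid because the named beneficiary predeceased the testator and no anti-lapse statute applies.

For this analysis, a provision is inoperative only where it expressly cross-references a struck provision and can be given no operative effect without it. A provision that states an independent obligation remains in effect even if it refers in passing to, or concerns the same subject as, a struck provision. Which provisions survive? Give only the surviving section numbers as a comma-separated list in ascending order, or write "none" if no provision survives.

Clause 1 is struck. Clause 2 merely fixes the trust for Clause 1; with Clause 1 gone it has nothing to operate on and falls away. Clause 4 has no operative effect of its own apart from Clause 1 and is therefore inoperative. Clause 6 merely fixes the alternative disposition for Clause 1; with Clause 1 gone it has nothing to operate on and falls away. Clause 5 makes Clause 4 an essential term, and Clause 4 has been rendered inoperative by the cascade; under Clause 5, the entire will is therefore void. No provision of the will survives.

none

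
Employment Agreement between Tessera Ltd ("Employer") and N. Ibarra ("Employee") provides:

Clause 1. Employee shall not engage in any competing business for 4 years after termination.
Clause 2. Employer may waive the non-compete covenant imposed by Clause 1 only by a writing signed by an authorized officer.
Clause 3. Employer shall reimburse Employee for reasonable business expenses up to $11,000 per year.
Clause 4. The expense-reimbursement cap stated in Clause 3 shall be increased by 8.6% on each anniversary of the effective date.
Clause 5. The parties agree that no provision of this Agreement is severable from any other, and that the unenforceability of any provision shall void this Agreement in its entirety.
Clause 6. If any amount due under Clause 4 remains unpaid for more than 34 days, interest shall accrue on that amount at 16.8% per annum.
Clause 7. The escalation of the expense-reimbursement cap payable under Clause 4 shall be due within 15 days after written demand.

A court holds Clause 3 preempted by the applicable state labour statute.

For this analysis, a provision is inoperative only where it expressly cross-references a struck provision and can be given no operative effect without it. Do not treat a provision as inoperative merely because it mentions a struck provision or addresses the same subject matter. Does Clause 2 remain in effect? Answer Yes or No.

Clause 3 is struck. Clause 4 has no operative effect of its own apart from Clause 3 and is therefore inoperative. Clause 6 does nothing except set the default interest on the escalation of the expense-reimbursement cap by reference to Clause 4; with Clause 4 gone it has no independent effect and is inoperative. Clause 7 operates only by reference to Clause 4, so it falls with Clause 4. Clause 5 provides that the Agreement is not severable, so the invalidity of any one provision voids the entire Agreement. No provision of the Agreement survives. Clause 2 is among the inoperative provisions, so the answer is no.

No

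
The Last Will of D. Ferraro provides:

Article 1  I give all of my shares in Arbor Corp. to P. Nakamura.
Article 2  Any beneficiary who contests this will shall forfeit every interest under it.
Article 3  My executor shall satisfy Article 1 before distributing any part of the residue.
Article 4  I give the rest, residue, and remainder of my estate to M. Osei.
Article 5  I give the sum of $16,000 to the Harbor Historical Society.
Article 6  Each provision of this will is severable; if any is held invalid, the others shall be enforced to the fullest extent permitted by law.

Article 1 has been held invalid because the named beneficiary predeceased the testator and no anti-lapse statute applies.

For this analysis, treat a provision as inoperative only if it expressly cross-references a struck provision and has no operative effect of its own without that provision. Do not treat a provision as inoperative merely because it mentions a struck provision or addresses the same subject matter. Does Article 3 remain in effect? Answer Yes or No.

No

Article 1 is struck. Article 3 operates only by reference to Article 1, so it falls with Article 1. Article 6 is a severability clause and preserves every provision that can still be given independent effect. The provisions still in force are Article 2, Article 4, Article 5, and Article 6. Article 3 is among the inoperative provisions, so the answer is no.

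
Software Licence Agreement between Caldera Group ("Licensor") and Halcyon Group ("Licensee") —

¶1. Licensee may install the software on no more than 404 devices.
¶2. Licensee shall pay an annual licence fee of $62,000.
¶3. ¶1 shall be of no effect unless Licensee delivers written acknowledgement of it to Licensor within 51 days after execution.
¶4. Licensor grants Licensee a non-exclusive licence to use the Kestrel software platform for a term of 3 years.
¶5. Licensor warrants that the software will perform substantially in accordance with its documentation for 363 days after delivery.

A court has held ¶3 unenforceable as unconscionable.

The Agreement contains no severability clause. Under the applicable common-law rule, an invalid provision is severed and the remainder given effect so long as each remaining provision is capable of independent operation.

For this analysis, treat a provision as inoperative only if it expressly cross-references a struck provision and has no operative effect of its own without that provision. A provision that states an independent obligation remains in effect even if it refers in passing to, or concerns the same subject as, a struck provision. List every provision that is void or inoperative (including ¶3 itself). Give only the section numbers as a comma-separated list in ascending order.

3

¶3 is struck. Nothing else in the Agreement is defined by reference to ¶3. Under the stated default rule, only provisions that cannot operate independently fall away; the rest are enforced. ¶1, ¶2, ¶4, and ¶5 remain in effect.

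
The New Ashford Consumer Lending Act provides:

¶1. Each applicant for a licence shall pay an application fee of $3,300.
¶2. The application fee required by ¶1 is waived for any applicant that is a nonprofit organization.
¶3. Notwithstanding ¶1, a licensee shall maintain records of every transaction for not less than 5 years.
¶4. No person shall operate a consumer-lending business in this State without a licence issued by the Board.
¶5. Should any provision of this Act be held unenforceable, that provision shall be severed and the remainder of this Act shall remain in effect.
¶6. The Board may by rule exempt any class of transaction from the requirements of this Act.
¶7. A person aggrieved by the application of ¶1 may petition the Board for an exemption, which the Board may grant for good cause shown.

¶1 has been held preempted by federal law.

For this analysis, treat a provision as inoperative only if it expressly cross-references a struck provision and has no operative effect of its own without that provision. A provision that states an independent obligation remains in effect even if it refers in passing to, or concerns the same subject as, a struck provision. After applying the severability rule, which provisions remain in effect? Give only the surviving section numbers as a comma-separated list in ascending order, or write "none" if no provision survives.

¶1 is struck. The whole of ¶2 is the nonprofit waiver of the application fee, defined by reference to ¶1, so ¶2 cannot stand once ¶1 is removed. ¶7 operates only by reference to ¶1, so it falls with ¶1. ¶3 mentions ¶1 but its own obligation stands independently of ¶1, so ¶3 is not affected. Under the severability clause in ¶5, the remaining provisions continue in force. ¶3, ¶4, ¶5, and ¶6 remain in effect.

3, 4, 5, 6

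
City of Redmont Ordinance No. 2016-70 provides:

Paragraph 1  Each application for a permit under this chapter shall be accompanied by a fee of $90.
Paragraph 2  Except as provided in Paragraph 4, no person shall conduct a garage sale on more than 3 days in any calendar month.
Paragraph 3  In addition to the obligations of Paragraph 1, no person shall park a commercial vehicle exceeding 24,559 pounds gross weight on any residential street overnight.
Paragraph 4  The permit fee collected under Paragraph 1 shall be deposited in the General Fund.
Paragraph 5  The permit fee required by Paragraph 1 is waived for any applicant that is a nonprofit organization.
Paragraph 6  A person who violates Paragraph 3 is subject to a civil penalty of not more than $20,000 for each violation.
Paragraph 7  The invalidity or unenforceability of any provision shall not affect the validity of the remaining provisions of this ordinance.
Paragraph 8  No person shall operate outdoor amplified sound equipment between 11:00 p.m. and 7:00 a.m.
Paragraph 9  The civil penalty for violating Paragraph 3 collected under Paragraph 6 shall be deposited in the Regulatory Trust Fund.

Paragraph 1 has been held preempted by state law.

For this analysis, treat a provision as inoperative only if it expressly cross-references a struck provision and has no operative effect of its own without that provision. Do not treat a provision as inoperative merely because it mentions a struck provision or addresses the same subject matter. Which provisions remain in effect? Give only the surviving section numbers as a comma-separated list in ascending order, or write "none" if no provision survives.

Paragraph 1 is struck. Paragraph 4 has no operative effect of its own apart from Paragraph 1 and is therefore inoperative. The whole of Paragraph 5 is the nonprofit waiver of the permit fee, defined by reference to Paragraph 1, so Paragraph 5 cannot stand once Paragraph 1 is removed. Paragraph 2 mentions Paragraph 4 but its own obligation stands independently of Paragraph 4, so Paragraph 2 is not affected. Although Paragraph 3 refers to Paragraph 1, its operative terms do not depend on Paragraph 1, so it remains in effect. Paragraph 7 is a severability clause and preserves every provision that can still be given independent effect. That leaves Paragraph 2, Paragraph 3, Paragraph 6, Paragraph 7, Paragraph 8, and Paragraph 9 in effect.

2, 3, 6, 7, 8, 9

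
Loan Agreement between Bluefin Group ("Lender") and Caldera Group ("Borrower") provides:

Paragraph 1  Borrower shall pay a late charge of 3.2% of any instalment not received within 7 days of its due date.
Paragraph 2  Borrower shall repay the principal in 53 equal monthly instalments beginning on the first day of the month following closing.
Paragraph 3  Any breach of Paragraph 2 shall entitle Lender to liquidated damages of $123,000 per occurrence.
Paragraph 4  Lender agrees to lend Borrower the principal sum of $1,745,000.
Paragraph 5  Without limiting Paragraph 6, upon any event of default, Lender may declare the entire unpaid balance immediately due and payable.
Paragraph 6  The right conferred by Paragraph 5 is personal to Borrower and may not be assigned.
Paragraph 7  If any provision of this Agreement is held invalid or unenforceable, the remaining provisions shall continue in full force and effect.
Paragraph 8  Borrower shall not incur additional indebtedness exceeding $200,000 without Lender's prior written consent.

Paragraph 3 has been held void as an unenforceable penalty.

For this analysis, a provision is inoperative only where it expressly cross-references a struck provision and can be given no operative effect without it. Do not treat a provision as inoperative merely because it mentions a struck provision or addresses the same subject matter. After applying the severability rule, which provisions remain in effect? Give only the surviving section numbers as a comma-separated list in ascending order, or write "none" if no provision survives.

Paragraph 3 is struck. No other provision's operative terms depend on Paragraph 3. Paragraph 7 is a severability clause and preserves every provision that can still be given independent effect. The provisions still in force are Paragraph 1, Paragraph 2, Paragraph 4, Paragraph 5, Paragraph 6, Paragraph 7, and Paragraph 8.

1, 2, 4, 5, 6, 7, 8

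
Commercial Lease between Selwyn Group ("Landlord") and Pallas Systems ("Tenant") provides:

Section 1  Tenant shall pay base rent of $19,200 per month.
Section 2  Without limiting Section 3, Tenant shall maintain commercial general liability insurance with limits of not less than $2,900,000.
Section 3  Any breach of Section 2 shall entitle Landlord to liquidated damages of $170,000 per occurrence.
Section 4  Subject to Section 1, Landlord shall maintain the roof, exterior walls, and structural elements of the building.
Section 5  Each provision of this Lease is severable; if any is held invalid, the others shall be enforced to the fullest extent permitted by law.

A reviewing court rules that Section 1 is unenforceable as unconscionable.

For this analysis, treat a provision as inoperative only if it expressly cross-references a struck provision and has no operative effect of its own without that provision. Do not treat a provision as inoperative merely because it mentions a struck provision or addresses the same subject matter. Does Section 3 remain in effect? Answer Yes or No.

Section 1 is struck. Although Section 4 refers to Section 1, its operative terms do not depend on Section 1, so it remains in effect. Nothing else in the Lease is defined by reference to Section 1. Under the severability clause in Section 5, the remaining provisions continue in force. The provisions still in force are Section 2, Section 3, Section 4, and Section 5. Section 3 is among the surviving provisions, so the answer is yes.

Yes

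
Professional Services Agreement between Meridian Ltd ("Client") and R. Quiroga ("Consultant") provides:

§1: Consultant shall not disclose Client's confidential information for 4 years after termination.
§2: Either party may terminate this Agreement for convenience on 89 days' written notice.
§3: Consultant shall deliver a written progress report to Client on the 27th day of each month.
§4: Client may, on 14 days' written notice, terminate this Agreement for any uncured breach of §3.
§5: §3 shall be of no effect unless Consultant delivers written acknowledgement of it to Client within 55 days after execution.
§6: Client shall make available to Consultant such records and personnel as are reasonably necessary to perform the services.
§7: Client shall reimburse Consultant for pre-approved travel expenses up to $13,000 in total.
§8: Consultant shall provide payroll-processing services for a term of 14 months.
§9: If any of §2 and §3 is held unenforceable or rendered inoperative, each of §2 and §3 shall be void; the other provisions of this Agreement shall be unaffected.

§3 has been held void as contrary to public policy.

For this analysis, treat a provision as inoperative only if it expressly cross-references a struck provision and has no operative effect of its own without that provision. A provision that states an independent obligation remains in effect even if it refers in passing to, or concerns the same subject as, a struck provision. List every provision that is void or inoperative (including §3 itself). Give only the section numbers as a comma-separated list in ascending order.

2, 3, 4, 5

§3 is struck. §4 merely fixes the termination right for breach of §3; with §3 gone it has nothing to operate on and falls away. The only function of §5 is the acknowledgement condition for §3, so it cannot stand once §3 is removed. §9 declares §2 and §3 mutually dependent; since one of them has fallen, all of them are of no effect. That brings down §2 as well. The remainder continues in force under §9. §1, §6, §7, §8, and §9 remain in effect.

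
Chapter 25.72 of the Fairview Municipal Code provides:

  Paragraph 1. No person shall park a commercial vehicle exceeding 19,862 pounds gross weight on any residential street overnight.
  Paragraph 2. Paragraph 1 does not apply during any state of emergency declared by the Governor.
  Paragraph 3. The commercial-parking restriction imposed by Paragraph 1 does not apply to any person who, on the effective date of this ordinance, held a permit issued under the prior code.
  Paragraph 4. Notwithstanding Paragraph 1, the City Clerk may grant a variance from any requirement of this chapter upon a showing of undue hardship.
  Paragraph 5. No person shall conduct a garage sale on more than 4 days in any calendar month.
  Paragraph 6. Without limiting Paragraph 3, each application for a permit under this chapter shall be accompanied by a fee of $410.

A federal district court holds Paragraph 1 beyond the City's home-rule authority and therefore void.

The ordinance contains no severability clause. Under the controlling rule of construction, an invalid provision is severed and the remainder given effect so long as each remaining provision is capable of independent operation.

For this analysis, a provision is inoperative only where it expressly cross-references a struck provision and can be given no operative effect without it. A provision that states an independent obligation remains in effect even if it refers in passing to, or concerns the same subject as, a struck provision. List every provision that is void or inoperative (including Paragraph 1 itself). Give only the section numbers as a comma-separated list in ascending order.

1, 2, 3

Paragraph 1 is struck. Paragraph 2 operates only by reference to Paragraph 1, so it falls with Paragraph 1. The only function of Paragraph 3 is the grandfather exemption from Paragraph 1, so it cannot stand once Paragraph 1 is removed. Although Paragraph 6 refers to Paragraph 3, its operative terms do not depend on Paragraph 3, so it remains in effect. Although Paragraph 4 refers to Paragraph 1, its operative terms do not depend on Paragraph 1, so it remains in effect. Under the stated default rule, only provisions that cannot operate independently fall away; the rest are enforced. Paragraph 4, Paragraph 5, and Paragraph 6 remain in effect.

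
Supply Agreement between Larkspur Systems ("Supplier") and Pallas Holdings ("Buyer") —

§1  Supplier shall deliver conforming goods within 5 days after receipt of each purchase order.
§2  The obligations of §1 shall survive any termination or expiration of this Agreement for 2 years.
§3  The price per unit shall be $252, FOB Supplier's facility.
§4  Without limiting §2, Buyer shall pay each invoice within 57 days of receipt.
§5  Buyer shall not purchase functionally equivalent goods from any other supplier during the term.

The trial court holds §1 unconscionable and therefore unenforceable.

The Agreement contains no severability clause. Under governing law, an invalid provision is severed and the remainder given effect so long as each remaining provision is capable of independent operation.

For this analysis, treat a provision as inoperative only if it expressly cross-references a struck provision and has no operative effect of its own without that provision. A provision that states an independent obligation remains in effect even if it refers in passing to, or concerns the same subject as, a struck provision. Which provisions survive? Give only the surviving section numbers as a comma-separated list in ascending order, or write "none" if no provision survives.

3, 4, 5

§1 is struck. §2 has no operative effect of its own apart from §1 and is therefore inoperative. Although §4 refers to §2, its operative terms do not depend on §2, so it remains in effect. With no severability clause, the stated default rule severs what cannot stand and enforces each remaining provision that can operate on its own. The provisions still in force are §3, §4, and §5.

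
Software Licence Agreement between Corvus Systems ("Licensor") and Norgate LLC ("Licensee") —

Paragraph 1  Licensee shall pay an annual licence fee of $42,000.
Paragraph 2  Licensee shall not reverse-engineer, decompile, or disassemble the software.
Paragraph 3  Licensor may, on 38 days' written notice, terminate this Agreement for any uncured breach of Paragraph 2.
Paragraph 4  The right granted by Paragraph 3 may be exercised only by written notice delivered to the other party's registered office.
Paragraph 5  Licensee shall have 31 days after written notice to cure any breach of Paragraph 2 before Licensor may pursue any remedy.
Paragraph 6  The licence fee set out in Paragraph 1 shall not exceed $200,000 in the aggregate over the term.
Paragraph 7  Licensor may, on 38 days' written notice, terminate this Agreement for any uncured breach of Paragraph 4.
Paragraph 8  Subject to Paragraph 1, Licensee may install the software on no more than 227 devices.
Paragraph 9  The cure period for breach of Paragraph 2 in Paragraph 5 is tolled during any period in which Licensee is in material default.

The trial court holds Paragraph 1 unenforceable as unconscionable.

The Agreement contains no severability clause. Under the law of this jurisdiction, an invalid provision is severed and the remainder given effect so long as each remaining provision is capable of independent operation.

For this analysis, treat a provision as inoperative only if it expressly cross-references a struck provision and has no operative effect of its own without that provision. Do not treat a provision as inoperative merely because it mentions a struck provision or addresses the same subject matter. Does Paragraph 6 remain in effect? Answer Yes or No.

Paragraph 1 is struck. Paragraph 6 operates only by reference to Paragraph 1, so it falls with Paragraph 1. Although Paragraph 8 refers to Paragraph 1, its operative terms do not depend on Paragraph 1, so it remains in effect. Under the stated default rule, only provisions that cannot operate independently fall away; the rest are enforced. The provisions still in force are Paragraph 2, Paragraph 3, Paragraph 4, Paragraph 5, Paragraph 7, Paragraph 8, and Paragraph 9. Paragraph 6 is among the inoperative provisions, so the answer is no.

No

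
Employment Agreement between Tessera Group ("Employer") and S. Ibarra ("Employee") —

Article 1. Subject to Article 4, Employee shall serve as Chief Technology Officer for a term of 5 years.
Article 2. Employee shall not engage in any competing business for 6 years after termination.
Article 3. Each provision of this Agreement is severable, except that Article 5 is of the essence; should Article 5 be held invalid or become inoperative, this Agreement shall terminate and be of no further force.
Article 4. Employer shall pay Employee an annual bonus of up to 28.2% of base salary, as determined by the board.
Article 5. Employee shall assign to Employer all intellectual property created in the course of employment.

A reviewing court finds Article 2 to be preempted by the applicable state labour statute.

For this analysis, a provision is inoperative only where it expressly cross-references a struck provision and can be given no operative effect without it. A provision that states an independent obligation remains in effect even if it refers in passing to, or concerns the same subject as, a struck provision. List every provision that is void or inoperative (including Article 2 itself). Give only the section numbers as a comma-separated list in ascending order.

Article 2 is struck. No other provision's operative terms depend on Article 2. Article 3 makes Article 5 an essential term, but Article 5 is unaffected, so the severability proviso in Article 3 preserves the remaining provisions. Article 1, Article 3, Article 4, and Article 5 remain in effect.

2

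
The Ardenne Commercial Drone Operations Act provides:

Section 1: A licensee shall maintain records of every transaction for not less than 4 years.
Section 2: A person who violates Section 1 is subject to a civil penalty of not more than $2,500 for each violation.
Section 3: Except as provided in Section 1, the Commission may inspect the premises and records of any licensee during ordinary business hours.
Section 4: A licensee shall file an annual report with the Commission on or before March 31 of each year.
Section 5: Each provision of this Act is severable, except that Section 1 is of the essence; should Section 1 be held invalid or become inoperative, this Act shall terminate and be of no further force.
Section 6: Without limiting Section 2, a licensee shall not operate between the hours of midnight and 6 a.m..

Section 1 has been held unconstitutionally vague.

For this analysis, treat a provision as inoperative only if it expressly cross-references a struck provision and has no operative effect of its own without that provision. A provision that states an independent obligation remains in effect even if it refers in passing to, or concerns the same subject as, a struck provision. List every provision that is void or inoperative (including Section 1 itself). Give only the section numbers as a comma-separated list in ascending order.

1, 2, 3, 4, 5, 6

Section 1 is struck. Section 2 has no operative effect of its own apart from Section 1 and is therefore inoperative. Section 5 makes Section 1 an essential term, and Section 1 is the provision held invalid; under Section 5, the entire Act is therefore void. No provision of the Act survives.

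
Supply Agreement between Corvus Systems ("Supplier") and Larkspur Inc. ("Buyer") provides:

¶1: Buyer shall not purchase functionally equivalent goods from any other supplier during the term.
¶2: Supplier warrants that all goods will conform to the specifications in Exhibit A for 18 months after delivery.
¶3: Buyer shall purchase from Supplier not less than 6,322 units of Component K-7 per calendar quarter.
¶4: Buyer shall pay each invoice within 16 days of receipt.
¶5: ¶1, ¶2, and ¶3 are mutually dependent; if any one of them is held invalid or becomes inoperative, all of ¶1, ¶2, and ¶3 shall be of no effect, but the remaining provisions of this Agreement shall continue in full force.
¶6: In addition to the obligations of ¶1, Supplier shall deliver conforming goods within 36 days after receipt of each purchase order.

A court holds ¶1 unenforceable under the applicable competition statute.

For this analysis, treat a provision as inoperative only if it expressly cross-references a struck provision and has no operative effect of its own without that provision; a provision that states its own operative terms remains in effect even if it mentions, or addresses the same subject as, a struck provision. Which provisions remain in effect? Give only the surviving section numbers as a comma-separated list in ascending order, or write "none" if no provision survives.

¶1 is struck. ¶6 mentions ¶1 but its own obligation stands independently of ¶1, so ¶6 is not affected. No other provision's operative terms depend on ¶1. ¶5 declares ¶1, ¶2, and ¶3 mutually dependent; since one of them has fallen, all of them are of no effect. That brings down ¶2 and ¶3 as well. The remainder continues in force under ¶5. ¶4, ¶5, and ¶6 remain in effect.

4, 5, 6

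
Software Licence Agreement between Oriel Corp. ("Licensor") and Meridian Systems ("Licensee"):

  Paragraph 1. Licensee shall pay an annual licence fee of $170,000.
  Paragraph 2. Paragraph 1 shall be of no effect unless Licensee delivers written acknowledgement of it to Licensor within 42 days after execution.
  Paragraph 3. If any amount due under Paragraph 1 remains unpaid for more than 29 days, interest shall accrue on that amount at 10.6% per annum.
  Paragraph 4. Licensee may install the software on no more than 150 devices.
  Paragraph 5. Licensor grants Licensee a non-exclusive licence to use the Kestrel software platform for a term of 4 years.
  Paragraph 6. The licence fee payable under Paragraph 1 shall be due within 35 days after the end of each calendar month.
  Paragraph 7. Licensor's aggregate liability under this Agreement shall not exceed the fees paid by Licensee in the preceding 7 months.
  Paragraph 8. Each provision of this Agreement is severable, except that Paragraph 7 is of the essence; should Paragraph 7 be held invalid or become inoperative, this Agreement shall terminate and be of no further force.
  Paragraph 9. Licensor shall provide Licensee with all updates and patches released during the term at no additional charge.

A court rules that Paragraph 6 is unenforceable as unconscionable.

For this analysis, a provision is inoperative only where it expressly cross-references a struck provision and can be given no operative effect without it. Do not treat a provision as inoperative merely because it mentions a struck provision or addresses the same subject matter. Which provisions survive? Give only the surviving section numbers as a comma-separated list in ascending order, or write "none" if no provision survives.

1, 2, 3, 4, 5, 7, 8, 9

Paragraph 6 is struck. Nothing else in the Agreement is defined by reference to Paragraph 6. Paragraph 8 makes Paragraph 7 an essential term, but Paragraph 7 is unaffected, so the severability proviso in Paragraph 8 preserves the remaining provisions. Paragraph 1, Paragraph 2, Paragraph 3, Paragraph 4, Paragraph 5, Paragraph 7, Paragraph 8, and Paragraph 9 remain in effect.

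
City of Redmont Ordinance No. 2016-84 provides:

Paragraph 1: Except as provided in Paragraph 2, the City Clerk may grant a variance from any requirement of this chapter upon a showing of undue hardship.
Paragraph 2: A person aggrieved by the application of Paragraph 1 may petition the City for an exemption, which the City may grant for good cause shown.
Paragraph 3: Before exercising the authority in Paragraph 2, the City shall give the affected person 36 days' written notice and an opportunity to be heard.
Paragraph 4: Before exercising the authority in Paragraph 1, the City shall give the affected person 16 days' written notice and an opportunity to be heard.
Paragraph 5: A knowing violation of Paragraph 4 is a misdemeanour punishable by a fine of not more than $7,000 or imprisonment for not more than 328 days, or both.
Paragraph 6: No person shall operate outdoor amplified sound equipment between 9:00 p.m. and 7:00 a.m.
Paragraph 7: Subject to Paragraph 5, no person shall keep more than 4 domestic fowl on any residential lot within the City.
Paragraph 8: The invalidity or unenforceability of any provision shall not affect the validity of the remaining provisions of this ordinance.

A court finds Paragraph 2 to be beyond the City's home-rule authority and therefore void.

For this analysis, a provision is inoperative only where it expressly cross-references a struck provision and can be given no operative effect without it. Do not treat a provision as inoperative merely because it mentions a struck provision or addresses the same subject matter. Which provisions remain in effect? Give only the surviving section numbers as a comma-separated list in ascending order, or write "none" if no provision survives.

Paragraph 2 is struck. Paragraph 3 merely fixes the notice-and-hearing requirement for Paragraph 2; with Paragraph 2 gone it has nothing to operate on and falls away. Although Paragraph 1 refers to Paragraph 2, its operative terms do not depend on Paragraph 2, so it remains in effect. Under the severability clause in Paragraph 8, the remaining provisions continue in force. Paragraph 1, Paragraph 4, Paragraph 5, Paragraph 6, Paragraph 7, and Paragraph 8 remain in effect.

1, 4, 5, 6, 7, 8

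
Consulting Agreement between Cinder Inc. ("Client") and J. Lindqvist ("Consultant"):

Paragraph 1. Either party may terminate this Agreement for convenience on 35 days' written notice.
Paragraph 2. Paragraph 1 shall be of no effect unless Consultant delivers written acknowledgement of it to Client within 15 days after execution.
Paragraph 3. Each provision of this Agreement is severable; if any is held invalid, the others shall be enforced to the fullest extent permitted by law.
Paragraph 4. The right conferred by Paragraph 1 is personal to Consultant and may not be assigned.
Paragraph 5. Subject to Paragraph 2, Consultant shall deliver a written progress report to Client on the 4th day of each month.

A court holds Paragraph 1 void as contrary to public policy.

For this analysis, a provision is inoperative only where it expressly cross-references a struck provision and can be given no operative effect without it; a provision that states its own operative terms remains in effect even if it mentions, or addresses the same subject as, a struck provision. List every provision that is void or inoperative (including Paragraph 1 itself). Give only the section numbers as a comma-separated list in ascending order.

1, 2, 4

Paragraph 1 is struck. Paragraph 2 operates only by reference to Paragraph 1, so it falls with Paragraph 1. The only function of Paragraph 4 is the non-assignment of Paragraph 1, so it cannot stand once Paragraph 1 is removed. Although Paragraph 5 refers to Paragraph 2, its operative terms do not depend on Paragraph 2, so it remains in effect. Paragraph 3 is a severability clause and preserves every provision that can still be given independent effect. Paragraph 3 and Paragraph 5 remain in effect.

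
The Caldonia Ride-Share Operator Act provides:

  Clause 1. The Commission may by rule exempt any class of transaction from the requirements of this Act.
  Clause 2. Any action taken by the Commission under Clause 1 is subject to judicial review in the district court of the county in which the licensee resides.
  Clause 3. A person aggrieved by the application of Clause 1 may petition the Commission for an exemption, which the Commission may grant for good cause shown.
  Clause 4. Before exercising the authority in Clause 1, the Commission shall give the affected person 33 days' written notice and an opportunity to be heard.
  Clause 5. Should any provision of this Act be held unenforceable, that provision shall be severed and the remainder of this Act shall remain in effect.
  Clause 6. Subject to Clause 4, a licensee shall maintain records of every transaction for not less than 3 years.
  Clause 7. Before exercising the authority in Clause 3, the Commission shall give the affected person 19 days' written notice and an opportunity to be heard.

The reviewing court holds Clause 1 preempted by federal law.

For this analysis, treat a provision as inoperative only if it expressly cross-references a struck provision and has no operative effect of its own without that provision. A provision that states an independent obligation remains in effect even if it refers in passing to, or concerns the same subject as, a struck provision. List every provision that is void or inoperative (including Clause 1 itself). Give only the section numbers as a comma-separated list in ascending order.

1, 2, 3, 4, 7

Clause 1 is struck. The only function of Clause 2 is the judicial-review right for Clause 1, so it cannot stand once Clause 1 is removed. Clause 3 has no operative effect of its own apart from Clause 1 and is therefore inoperative. Clause 4 merely fixes the notice-and-hearing requirement for Clause 1; with Clause 1 gone it has nothing to operate on and falls away. The only function of Clause 7 is the notice-and-hearing requirement for Clause 3, so it cannot stand once Clause 3 is removed. Clause 6 mentions Clause 4 but its own obligation stands independently of Clause 4, so Clause 6 is not affected. Clause 5 is a severability clause and preserves every provision that can still be given independent effect. That leaves Clause 5 and Clause 6 in effect.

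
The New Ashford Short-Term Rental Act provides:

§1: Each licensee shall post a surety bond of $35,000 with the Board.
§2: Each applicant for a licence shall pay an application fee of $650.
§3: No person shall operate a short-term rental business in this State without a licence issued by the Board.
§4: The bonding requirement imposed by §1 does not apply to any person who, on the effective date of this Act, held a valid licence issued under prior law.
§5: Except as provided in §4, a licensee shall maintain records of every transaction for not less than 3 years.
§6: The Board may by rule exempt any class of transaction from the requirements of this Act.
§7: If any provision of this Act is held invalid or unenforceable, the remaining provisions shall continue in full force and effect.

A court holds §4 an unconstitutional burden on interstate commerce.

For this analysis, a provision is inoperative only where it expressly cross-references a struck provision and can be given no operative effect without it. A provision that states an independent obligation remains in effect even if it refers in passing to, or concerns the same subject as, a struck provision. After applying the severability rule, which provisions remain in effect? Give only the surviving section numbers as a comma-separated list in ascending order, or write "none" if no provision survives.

1, 2, 3, 5, 6, 7

§4 is struck. §5 mentions §4 but its own obligation stands independently of §4, so §5 is not affected. No other provision's operative terms depend on §4. Under the severability clause in §7, the remaining provisions continue in force. §1, §2, §3, §5, §6, and §7 remain in effect.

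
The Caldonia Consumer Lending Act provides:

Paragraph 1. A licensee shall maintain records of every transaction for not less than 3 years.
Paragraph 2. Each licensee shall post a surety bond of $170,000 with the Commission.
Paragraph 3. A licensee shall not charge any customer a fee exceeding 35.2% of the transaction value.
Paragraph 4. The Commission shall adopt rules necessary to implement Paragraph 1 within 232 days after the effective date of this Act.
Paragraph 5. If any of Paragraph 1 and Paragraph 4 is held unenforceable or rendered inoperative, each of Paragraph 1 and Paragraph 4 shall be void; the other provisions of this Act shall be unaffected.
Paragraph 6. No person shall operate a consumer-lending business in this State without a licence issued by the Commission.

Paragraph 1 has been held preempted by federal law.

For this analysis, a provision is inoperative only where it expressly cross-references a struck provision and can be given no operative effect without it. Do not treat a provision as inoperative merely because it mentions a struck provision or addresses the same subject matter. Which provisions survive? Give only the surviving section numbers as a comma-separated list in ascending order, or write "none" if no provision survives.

2, 3, 5, 6

Paragraph 1 is struck. Paragraph 4 operates only by reference to Paragraph 1, so it falls with Paragraph 1. Paragraph 5 declares Paragraph 1 and Paragraph 4 mutually dependent; since one of them has fallen, all of them are of no effect. The remainder continues in force under Paragraph 5. Paragraph 2, Paragraph 3, Paragraph 5, and Paragraph 6 remain in effect.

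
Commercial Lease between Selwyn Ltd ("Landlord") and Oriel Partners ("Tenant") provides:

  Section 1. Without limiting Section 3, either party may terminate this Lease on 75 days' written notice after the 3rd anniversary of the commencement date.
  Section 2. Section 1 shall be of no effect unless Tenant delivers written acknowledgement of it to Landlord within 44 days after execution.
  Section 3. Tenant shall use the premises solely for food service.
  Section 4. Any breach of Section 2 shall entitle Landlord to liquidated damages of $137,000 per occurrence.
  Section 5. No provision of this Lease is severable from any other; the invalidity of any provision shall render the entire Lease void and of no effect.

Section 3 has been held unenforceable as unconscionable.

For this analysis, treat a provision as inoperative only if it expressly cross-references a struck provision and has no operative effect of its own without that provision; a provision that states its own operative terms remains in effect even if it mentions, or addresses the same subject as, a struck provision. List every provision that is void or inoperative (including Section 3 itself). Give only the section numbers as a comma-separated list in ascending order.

1, 2, 3, 4, 5

Section 3 is struck. Nothing else in the Lease is defined by reference to Section 3. Section 5 provides that the Lease is not severable, so the invalidity of any one provision voids the entire Lease. No provision of the Lease survives.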